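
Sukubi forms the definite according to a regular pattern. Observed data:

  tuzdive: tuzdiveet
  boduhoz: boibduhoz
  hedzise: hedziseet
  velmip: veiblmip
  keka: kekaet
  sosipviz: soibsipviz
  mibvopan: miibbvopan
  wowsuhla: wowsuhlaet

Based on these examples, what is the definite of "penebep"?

mibvopan and keka both have last vowel 'a' yet inflect differently (miibbvopan, kekaet), so the last vowel is not what conditions the rule; whether the stem ends in a vowel or a consonant is.
"penebep" ends in a consonant. The stems ending in a consonant (velmip → veiblmip, mibvopan → miibbvopan, sosipviz → soibsipviz) insert -ib- after the first vowel.
The other pattern: stems ending in a vowel add -et.
So penebep → peibnebep.

peibnebep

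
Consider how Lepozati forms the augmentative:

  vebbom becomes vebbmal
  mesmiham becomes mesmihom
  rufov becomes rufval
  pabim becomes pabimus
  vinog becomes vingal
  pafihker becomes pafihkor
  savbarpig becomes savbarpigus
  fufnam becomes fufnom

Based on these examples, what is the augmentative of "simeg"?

vinog and savbarpig both end in -g yet inflect differently (vingal, savbarpigus), so the final letter is not what conditions the rule; the last vowel is.
"simeg" has last vowel 'e'. The one such stem in the data (pafihker → pafihkor) changes the last vowel to 'o' (as do fufnam, mesmiham), so the same rule applies.
So simeg → simog.

simog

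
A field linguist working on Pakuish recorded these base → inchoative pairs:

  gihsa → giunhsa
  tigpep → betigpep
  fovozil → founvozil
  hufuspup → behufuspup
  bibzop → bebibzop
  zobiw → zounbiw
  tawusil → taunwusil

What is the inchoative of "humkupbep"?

behumkupbep

tigpep and tawusil both begin with t- yet inflect differently (betigpep, taunwusil), so the first letter is not what conditions the rule; the final letter is.
"humkupbep" ends in -p. The stems ending in -p (hufuspup → behufuspup, tigpep → betigpep, bibzop → bebibzop) add the prefix be-.
So humkupbep → behumkupbep.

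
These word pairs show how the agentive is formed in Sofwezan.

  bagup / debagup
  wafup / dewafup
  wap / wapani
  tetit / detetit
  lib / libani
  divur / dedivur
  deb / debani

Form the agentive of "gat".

"gat" has 1 vowel. The stems with 1 vowel (lib → libani, deb → debani, wap → wapani) add -ani.
The other pattern: stems with 2 vowels add the prefix de-.
So gat → gatani.

gatani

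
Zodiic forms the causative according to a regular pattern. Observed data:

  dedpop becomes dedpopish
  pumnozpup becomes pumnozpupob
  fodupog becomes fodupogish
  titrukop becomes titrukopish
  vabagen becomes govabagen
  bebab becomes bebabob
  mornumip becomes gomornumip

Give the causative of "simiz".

gosimiz

"simiz" has last vowel 'i'. The one such stem in the data (mornumip → gomornumip) adds the prefix go-, so the same rule applies.
So simiz → gosimiz.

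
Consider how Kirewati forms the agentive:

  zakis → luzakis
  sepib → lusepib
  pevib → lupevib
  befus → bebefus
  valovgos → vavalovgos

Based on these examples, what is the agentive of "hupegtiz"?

luhupegtiz

zakis and befus both end in -s yet inflect differently (luzakis, bebefus), so the final letter is not what conditions the rule; the last vowel is.
"hupegtiz" has last vowel 'i'. The stems whose last vowel is 'i' (zakis → luzakis, sepib → lusepib, pevib → lupevib) add the prefix lu-.
The other pattern: stems whose last vowel is 'o' or 'u' repeat the first consonant+vowel as a prefix.
So hupegtiz → luhupegtiz.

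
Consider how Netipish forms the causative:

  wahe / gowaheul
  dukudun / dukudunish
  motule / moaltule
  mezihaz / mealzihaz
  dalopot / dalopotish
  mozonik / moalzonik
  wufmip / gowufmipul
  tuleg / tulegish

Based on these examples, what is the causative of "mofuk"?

"mofuk" begins with m-. The stems beginning with m- (motule → moaltule, mozonik → moalzonik, mezihaz → mealzihaz) insert -al- after the first vowel.
The other patterns: stems beginning with w- add go- … -ul around the stem; stems beginning with d- or t- add -ish.
So mofuk → moalfuk.

moalfuk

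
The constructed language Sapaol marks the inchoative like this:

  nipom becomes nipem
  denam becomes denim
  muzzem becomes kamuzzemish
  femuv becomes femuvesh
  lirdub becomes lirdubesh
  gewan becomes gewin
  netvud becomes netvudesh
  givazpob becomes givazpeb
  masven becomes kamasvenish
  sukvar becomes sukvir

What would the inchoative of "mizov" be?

mizev

denam and nipom both end in -m yet inflect differently (denim, nipem), so the final letter is not what conditions the rule; the last vowel is.
"mizov" has last vowel 'o'. The stems whose last vowel is 'o' (givazpob → givazpeb, nipom → nipem) change the last vowel to 'e'.
So mizov → mizev.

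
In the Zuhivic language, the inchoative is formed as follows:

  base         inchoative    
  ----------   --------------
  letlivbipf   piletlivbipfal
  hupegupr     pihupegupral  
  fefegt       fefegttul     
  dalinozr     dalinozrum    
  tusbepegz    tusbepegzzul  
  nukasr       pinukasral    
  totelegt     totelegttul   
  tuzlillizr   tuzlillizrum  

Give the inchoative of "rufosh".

pirufoshal

hupegupr and tuzlillizr both end in -r yet inflect differently (pihupegupral, tuzlillizrum), so the final letter is not what conditions the rule; the second-to-last letter is.
"rufosh" has second-to-last letter 's'. The one such stem in the data (nukasr → pinukasral) adds pi- … -al around the stem, so the same rule applies.
The other patterns: stems whose second-to-last letter is 'g' double the final consonant and add -ul; stems whose second-to-last letter is 'z' add -um.
So rufosh → pirufoshal.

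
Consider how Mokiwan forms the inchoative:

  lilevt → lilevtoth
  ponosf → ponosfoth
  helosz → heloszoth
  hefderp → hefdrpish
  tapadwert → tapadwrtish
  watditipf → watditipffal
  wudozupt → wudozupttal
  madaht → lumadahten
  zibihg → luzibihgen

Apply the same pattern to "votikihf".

luvotikihfen

lilevt and tapadwert both end in -t yet inflect differently (lilevtoth, tapadwrtish), so the final letter is not what conditions the rule; the second-to-last letter is.
"votikihf" has second-to-last letter 'h'. The stems whose second-to-last letter is 'h' (madaht → lumadahten, zibihg → luzibihgen) add lu- … -en around the stem.
So votikihf → luvotikihfen.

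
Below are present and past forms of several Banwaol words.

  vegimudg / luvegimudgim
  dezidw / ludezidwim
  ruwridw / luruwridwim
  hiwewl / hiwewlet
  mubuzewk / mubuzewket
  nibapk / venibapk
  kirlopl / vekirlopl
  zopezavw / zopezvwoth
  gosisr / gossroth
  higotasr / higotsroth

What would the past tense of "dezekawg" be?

dezekawget

mubuzewk and nibapk both end in -k yet inflect differently (mubuzewket, venibapk), so the final letter is not what conditions the rule; the second-to-last letter is.
"dezekawg" has second-to-last letter 'w'. The stems whose second-to-last letter is 'w' (hiwewl → hiwewlet, mubuzewk → mubuzewket) add -et.
The other patterns: stems whose second-to-last letter is 'd' add lu- … -im around the stem; stems whose second-to-last letter is 'p' add the prefix ve-; stems whose second-to-last letter is 's' or 'v' delete the last vowel and add -oth.
So dezekawg → dezekawget.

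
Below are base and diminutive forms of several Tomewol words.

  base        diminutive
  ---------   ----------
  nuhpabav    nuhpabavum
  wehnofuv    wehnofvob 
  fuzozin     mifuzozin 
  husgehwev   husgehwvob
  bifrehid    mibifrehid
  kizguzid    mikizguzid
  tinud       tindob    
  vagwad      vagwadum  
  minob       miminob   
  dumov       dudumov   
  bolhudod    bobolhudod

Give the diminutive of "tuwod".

tutuwod

"tuwod" has last vowel 'o'. The stems whose last vowel is 'o' (dumov → dudumov, bolhudod → bobolhudod, minob → miminob) repeat the first consonant+vowel as a prefix.
The other patterns: stems whose last vowel is 'i' add the prefix mi-; stems whose last vowel is 'a' add -um; stems whose last vowel is 'e' or 'u' delete the last vowel and add -ob.
So tuwod → tutuwod.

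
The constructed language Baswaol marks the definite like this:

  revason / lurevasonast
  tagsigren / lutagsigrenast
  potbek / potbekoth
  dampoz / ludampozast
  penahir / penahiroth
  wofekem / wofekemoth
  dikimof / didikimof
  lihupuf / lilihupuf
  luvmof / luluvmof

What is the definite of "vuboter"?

dikimof and dampoz both have last vowel 'o' yet inflect differently (didikimof, ludampozast), so the last vowel is not what conditions the rule; the final letter is.
"vuboter" ends in -r. The one such stem in the data (penahir → penahiroth) adds -oth, so the same rule applies.
The other patterns: stems ending in -f repeat the first consonant+vowel as a prefix; stems ending in -n or -z add lu- … -ast around the stem.
So vuboter → vuboteroth.

vuboteroth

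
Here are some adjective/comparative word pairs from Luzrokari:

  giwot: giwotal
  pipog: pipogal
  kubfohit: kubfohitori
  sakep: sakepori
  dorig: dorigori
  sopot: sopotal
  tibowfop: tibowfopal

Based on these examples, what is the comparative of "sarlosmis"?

sarlosmisori

"sarlosmis" has last vowel 'i'. The stems whose last vowel is 'i' (dorig → dorigori, kubfohit → kubfohitori) add -ori.
So sarlosmis → sarlosmisori.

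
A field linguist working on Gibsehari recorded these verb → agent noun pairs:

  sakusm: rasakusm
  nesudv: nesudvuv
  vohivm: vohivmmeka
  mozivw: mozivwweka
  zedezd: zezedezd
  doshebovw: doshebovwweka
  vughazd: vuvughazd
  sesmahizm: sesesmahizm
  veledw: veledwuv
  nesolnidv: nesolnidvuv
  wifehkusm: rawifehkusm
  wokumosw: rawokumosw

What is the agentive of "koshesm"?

wokumosw and veledw both end in -w yet inflect differently (rawokumosw, veledwuv), so the final letter is not what conditions the rule; the second-to-last letter is.
"koshesm" has second-to-last letter 's'. The stems whose second-to-last letter is 's' (wifehkusm → rawifehkusm, sakusm → rasakusm, wokumosw → rawokumosw) add the prefix ra-.
So koshesm → rakoshesm.

rakoshesm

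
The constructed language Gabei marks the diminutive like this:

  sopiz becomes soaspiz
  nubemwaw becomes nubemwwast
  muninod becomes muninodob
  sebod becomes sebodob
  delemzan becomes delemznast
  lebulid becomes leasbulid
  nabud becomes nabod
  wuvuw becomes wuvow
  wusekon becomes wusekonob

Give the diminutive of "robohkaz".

nabud and sebod both end in -d yet inflect differently (nabod, sebodob), so the final letter is not what conditions the rule; the last vowel is.
"robohkaz" has last vowel 'a'. The stems whose last vowel is 'a' (nubemwaw → nubemwwast, delemzan → delemznast) delete the last vowel and add -ast.
So robohkaz → robohkzast.

robohkzast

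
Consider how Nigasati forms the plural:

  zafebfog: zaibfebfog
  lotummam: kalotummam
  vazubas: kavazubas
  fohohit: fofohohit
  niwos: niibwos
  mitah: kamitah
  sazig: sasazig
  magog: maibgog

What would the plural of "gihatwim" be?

niwos and vazubas both end in -s yet inflect differently (niibwos, kavazubas), so the final letter is not what conditions the rule; the last vowel is.
"gihatwim" has last vowel 'i'. The stems whose last vowel is 'i' (fohohit → fofohohit, sazig → sasazig) repeat the first consonant+vowel as a prefix.
So gihatwim → gigihatwim.

gigihatwim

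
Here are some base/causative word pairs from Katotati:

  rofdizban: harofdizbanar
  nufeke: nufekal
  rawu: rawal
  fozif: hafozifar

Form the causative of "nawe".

"nawe" ends in a vowel. The stems ending in a vowel (rawu → rawal, nufeke → nufekal) drop the final letter and add -al.
The other pattern: stems ending in a consonant add ha- … -ar around the stem.
So nawe → nawal.

nawal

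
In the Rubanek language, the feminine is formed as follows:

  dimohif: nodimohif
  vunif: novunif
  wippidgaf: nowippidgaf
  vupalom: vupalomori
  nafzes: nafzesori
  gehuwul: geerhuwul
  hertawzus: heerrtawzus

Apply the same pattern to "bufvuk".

buerfvuk

hertawzus and nafzes both end in -s yet inflect differently (heerrtawzus, nafzesori), so the final letter is not what conditions the rule; the last vowel is.
"bufvuk" has last vowel 'u'. The stems whose last vowel is 'u' (gehuwul → geerhuwul, hertawzus → heerrtawzus) insert -er- after the first vowel.
The other patterns: stems whose last vowel is 'e' or 'o' add -ori; stems whose last vowel is 'a' or 'i' add the prefix no-.
So bufvuk → buerfvuk.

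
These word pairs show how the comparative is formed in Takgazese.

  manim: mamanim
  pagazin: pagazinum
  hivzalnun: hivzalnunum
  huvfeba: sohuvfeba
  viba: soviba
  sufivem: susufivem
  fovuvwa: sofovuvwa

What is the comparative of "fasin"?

fasinum

pagazin and manim both have last vowel 'i' yet inflect differently (pagazinum, mamanim), so the last vowel is not what conditions the rule; the final letter is.
"fasin" ends in -n. The stems ending in -n (hivzalnun → hivzalnunum, pagazin → pagazinum) add -um.
The other patterns: stems ending in -a add the prefix so-; stems ending in -m repeat the first consonant+vowel as a prefix.
So fasin → fasinum.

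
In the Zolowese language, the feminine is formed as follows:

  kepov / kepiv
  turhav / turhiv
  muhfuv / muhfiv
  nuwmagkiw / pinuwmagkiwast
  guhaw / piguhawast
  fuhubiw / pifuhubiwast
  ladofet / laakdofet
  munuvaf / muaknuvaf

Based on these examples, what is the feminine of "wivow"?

"wivow" ends in -w. The stems ending in -w (nuwmagkiw → pinuwmagkiwast, guhaw → piguhawast, fuhubiw → pifuhubiwast) add pi- … -ast around the stem.
So wivow → piwivowast.

piwivowast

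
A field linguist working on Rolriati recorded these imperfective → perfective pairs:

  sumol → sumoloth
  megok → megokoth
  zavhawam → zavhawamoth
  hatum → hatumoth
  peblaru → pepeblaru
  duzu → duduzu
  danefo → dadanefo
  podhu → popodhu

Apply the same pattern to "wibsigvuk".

wibsigvukoth

hatum and peblaru both have last vowel 'u' yet inflect differently (hatumoth, pepeblaru), so the last vowel is not what conditions the rule; whether the stem ends in a vowel or a consonant is.
"wibsigvuk" ends in a consonant. The stems ending in a consonant (sumol → sumoloth, megok → megokoth, zavhawam → zavhawamoth) add -oth.
So wibsigvuk → wibsigvukoth.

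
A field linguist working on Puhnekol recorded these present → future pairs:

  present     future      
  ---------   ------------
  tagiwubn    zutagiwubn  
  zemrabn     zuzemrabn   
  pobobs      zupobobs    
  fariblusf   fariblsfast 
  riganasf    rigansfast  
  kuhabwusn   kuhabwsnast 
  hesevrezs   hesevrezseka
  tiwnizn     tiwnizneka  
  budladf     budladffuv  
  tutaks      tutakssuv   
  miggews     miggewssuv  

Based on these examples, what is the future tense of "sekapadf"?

sekapadffuv

tagiwubn and kuhabwusn both end in -n yet inflect differently (zutagiwubn, kuhabwsnast), so the final letter is not what conditions the rule; the second-to-last letter is.
"sekapadf" has second-to-last letter 'd'. The one such stem in the data (budladf → budladffuv) doubles the final consonant and adds -uv (as do tutaks, miggews), so the same rule applies.
So sekapadf → sekapadffuv.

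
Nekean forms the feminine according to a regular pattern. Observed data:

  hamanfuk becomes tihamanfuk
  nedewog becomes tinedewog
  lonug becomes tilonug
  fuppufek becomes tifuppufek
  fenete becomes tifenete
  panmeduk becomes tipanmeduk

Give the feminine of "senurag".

Every pair shown (hamanfuk → tihamanfuk, nedewog → tinedewog, lonug → tilonug, …) follows the same rule: add the prefix ti-.
So senurag → tisenurag.

tisenurag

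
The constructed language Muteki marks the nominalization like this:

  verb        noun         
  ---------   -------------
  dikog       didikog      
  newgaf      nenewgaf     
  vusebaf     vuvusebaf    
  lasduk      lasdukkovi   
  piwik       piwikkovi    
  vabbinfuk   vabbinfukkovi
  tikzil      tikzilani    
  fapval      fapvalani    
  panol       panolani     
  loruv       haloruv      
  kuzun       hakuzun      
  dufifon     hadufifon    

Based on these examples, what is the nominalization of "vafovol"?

vafovolani

"vafovol" ends in -l. The stems ending in -l (tikzil → tikzilani, fapval → fapvalani, panol → panolani) add -ani.
So vafovol → vafovolani.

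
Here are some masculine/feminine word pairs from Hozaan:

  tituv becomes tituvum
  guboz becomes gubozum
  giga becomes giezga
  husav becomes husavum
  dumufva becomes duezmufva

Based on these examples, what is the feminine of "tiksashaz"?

tiksashazum

husav and dumufva both have last vowel 'a' yet inflect differently (husavum, duezmufva), so the last vowel is not what conditions the rule; whether the stem ends in a vowel or a consonant is.
"tiksashaz" ends in a consonant. The stems ending in a consonant (guboz → gubozum, tituv → tituvum, husav → husavum) add -um.
The other pattern: stems ending in a vowel insert -ez- after the first vowel.
So tiksashaz → tiksashazum.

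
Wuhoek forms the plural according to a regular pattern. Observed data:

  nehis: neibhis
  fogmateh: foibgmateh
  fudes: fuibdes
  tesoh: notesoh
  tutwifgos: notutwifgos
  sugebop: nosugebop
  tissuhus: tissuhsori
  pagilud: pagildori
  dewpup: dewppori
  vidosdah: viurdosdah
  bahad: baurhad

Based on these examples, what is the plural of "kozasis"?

fogmateh and tesoh both end in -h yet inflect differently (foibgmateh, notesoh), so the final letter is not what conditions the rule; the last vowel is.
"kozasis" has last vowel 'i'. The one such stem in the data (nehis → neibhis) inserts -ib- after the first vowel (as do fogmateh, fudes), so the same rule applies.
So kozasis → koibzasis.

koibzasis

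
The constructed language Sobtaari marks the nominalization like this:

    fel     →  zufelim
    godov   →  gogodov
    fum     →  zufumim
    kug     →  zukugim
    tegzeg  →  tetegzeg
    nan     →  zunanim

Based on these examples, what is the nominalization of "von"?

kug and tegzeg both end in -g yet inflect differently (zukugim, tetegzeg), so the final letter is not what conditions the rule; the number of vowels is.
"von" has 1 vowel. The stems with 1 vowel (fum → zufumim, fel → zufelim, kug → zukugim) add zu- … -im around the stem.
So von → zuvonim.

zuvonim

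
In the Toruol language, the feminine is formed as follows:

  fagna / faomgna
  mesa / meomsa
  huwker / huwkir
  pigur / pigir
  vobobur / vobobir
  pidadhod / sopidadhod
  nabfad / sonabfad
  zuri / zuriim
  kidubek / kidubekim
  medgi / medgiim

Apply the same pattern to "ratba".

raomtba

fagna and nabfad both have last vowel 'a' yet inflect differently (faomgna, sonabfad), so the last vowel is not what conditions the rule; the final letter is.
"ratba" ends in -a. The stems ending in -a (fagna → faomgna, mesa → meomsa) insert -om- after the first vowel.
The other patterns: stems ending in -r change the last vowel to 'i'; stems ending in -d add the prefix so-; stems ending in -i or -k add -im.
So ratba → raomtba.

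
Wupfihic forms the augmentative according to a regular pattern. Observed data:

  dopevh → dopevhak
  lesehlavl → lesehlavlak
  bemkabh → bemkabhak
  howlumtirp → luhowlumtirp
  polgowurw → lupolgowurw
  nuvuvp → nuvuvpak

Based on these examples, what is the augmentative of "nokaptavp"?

nokaptavpak

"nokaptavp" has second-to-last letter 'v'. The stems whose second-to-last letter is 'v' (dopevh → dopevhak, lesehlavl → lesehlavlak, nuvuvp → nuvuvpak) add -ak.
The other pattern: stems whose second-to-last letter is 'r' add the prefix lu-.
So nokaptavp → nokaptavpak.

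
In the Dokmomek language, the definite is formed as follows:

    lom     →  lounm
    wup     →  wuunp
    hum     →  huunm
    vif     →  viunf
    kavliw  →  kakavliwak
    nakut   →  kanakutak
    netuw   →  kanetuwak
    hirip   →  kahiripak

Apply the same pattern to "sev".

"sev" has 1 vowel. The stems with 1 vowel (lom → lounm, wup → wuunp, hum → huunm) insert -un- after the first vowel.
The other pattern: stems with 2 vowels add ka- … -ak around the stem.
So sev → seunv.

seunv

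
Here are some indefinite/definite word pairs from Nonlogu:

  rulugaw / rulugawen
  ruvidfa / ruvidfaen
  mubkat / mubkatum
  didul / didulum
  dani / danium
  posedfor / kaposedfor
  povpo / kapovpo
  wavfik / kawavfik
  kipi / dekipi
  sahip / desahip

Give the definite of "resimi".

"resimi" begins with r-. The stems beginning with r- (rulugaw → rulugawen, ruvidfa → ruvidfaen) add -en.
So resimi → resimien.

resimien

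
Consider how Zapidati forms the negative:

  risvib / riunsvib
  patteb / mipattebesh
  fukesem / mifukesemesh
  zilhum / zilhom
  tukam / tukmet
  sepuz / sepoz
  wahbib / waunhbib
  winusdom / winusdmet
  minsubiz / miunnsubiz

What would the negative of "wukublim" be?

tukam and zilhum both end in -m yet inflect differently (tukmet, zilhom), so the final letter is not what conditions the rule; the last vowel is.
"wukublim" has last vowel 'i'. The stems whose last vowel is 'i' (minsubiz → miunnsubiz, risvib → riunsvib, wahbib → waunhbib) insert -un- after the first vowel.
So wukublim → wuunkublim.

wuunkublim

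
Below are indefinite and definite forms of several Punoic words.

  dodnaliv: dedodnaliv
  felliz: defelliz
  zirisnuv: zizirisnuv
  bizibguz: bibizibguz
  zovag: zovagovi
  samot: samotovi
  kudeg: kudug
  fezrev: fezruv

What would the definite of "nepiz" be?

dodnaliv and zirisnuv both end in -v yet inflect differently (dedodnaliv, zizirisnuv), so the final letter is not what conditions the rule; the last vowel is.
"nepiz" has last vowel 'i'. The stems whose last vowel is 'i' (dodnaliv → dedodnaliv, felliz → defelliz) add the prefix de-.
So nepiz → denepiz.

denepiz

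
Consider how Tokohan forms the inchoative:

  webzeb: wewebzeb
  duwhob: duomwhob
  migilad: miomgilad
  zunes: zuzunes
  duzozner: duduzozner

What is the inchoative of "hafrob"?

haomfrob

"hafrob" has last vowel 'o'. The one such stem in the data (duwhob → duomwhob) inserts -om- after the first vowel (as does migilad), so the same rule applies.
So hafrob → haomfrob.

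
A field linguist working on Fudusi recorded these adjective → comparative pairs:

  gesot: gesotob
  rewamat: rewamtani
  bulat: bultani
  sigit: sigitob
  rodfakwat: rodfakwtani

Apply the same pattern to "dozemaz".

bulat and sigit both end in -t yet inflect differently (bultani, sigitob), so the final letter is not what conditions the rule; the last vowel is.
"dozemaz" has last vowel 'a'. The stems whose last vowel is 'a' (bulat → bultani, rewamat → rewamtani, rodfakwat → rodfakwtani) delete the last vowel and add -ani.
The other pattern: stems whose last vowel is 'i' or 'o' add -ob.
So dozemaz → dozemzani.

dozemzani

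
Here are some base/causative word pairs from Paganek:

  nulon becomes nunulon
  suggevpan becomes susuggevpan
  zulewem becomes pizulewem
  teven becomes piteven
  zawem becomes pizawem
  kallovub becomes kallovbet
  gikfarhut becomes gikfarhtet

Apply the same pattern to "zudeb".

nulon and teven both end in -n yet inflect differently (nunulon, piteven), so the final letter is not what conditions the rule; the last vowel is.
"zudeb" has last vowel 'e'. The stems whose last vowel is 'e' (zulewem → pizulewem, teven → piteven, zawem → pizawem) add the prefix pi-.
So zudeb → pizudeb.

pizudeb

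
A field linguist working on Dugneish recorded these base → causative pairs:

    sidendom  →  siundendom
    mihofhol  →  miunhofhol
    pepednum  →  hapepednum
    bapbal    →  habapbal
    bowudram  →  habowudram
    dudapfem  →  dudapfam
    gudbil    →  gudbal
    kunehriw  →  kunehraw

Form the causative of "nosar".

hanosar

sidendom and pepednum both end in -m yet inflect differently (siundendom, hapepednum), so the final letter is not what conditions the rule; the last vowel is.
"nosar" has last vowel 'a'. The stems whose last vowel is 'a' (bapbal → habapbal, bowudram → habowudram) add the prefix ha-.
The other patterns: stems whose last vowel is 'o' insert -un- after the first vowel; stems whose last vowel is 'e' or 'i' change the last vowel to 'a'.
So nosar → hanosar.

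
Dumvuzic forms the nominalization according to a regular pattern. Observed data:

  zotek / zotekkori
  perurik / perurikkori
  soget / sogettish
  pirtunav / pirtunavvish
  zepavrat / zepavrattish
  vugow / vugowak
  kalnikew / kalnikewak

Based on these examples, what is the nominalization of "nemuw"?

zotek and soget both have last vowel 'e' yet inflect differently (zotekkori, sogettish), so the last vowel is not what conditions the rule; the final letter is.
"nemuw" ends in -w. The stems ending in -w (vugow → vugowak, kalnikew → kalnikewak) add -ak.
The other patterns: stems ending in -k double the final consonant and add -ori; stems ending in -t or -v double the final consonant and add -ish.
So nemuw → nemuwak.

nemuwak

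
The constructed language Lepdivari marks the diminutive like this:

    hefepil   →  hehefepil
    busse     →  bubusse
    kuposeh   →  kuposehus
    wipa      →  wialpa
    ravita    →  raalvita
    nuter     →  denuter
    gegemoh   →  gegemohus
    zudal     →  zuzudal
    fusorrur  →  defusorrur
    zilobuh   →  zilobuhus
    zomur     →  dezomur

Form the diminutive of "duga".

dualga

"duga" ends in -a. The stems ending in -a (wipa → wialpa, ravita → raalvita) insert -al- after the first vowel.
The other patterns: stems ending in -r add the prefix de-; stems ending in -h add -us; stems ending in -e or -l repeat the first consonant+vowel as a prefix.
So duga → dualga.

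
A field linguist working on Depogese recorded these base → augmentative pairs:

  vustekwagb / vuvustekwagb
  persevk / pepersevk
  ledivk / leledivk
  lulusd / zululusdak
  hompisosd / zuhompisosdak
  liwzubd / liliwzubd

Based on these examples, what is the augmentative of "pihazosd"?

zupihazosdak

"pihazosd" has second-to-last letter 's'. The stems whose second-to-last letter is 's' (hompisosd → zuhompisosdak, lulusd → zululusdak) add zu- … -ak around the stem.
The other pattern: stems whose second-to-last letter is 'b', 'g' or 'v' repeat the first consonant+vowel as a prefix.
So pihazosd → zupihazosdak.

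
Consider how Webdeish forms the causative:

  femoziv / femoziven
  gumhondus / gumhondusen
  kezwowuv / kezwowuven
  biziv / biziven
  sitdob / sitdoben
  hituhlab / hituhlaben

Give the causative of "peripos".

Every pair shown (femoziv → femoziven, gumhondus → gumhondusen, kezwowuv → kezwowuven, …) follows the same rule: add -en.
So peripos → periposen.

periposen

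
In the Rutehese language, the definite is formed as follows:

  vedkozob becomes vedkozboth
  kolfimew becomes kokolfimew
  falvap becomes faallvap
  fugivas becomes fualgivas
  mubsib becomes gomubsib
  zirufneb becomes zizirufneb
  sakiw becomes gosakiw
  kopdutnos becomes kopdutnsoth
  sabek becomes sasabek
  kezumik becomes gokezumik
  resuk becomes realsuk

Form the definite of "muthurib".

"muthurib" has last vowel 'i'. The stems whose last vowel is 'i' (kezumik → gokezumik, mubsib → gomubsib, sakiw → gosakiw) add the prefix go-.
So muthurib → gomuthurib.

gomuthurib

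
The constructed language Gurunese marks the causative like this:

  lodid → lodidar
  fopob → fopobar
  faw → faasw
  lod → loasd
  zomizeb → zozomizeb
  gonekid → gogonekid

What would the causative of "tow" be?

toasw

lod and lodid both end in -d yet inflect differently (loasd, lodidar), so the final letter is not what conditions the rule; the number of vowels is.
"tow" has 1 vowel. The stems with 1 vowel (lod → loasd, faw → faasw) insert -as- after the first vowel.
The other patterns: stems with 2 vowels add -ar; stems with 3 vowels repeat the first consonant+vowel as a prefix.
So tow → toasw.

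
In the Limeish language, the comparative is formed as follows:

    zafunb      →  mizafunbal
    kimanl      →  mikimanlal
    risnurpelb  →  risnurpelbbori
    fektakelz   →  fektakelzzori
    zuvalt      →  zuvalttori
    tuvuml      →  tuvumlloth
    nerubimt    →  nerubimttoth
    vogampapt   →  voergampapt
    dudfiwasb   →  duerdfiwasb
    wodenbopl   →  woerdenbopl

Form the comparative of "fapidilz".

fapidilzzori

"fapidilz" has second-to-last letter 'l'. The stems whose second-to-last letter is 'l' (risnurpelb → risnurpelbbori, fektakelz → fektakelzzori, zuvalt → zuvalttori) double the final consonant and add -ori.
The other patterns: stems whose second-to-last letter is 'n' add mi- … -al around the stem; stems whose second-to-last letter is 'm' double the final consonant and add -oth; stems whose second-to-last letter is 'p' or 's' insert -er- after the first vowel.
So fapidilz → fapidilzzori.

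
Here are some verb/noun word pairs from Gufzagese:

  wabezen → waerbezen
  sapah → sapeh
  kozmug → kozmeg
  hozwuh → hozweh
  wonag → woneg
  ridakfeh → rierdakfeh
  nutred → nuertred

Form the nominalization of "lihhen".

ridakfeh and hozwuh both end in -h yet inflect differently (rierdakfeh, hozweh), so the final letter is not what conditions the rule; the last vowel is.
"lihhen" has last vowel 'e'. The stems whose last vowel is 'e' (wabezen → waerbezen, nutred → nuertred, ridakfeh → rierdakfeh) insert -er- after the first vowel.
So lihhen → lierhhen.

lierhhen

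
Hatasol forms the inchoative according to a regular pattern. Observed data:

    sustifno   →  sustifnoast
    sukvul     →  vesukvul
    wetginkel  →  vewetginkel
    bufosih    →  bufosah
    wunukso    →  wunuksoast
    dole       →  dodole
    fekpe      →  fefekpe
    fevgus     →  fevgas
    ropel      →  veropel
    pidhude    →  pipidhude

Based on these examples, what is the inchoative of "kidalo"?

ropel and dole both have last vowel 'e' yet inflect differently (veropel, dodole), so the last vowel is not what conditions the rule; the final letter is.
"kidalo" ends in -o. The stems ending in -o (wunukso → wunuksoast, sustifno → sustifnoast) add -ast.
The other patterns: stems ending in -l add the prefix ve-; stems ending in -e repeat the first consonant+vowel as a prefix; stems ending in -h or -s change the last vowel to 'a'.
So kidalo → kidaloast.

kidaloast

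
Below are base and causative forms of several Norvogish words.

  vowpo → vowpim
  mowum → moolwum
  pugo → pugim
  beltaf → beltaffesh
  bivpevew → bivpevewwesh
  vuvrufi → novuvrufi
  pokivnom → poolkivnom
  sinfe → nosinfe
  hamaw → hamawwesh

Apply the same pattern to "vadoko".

pokivnom and pugo both have last vowel 'o' yet inflect differently (poolkivnom, pugim), so the last vowel is not what conditions the rule; the final letter is.
"vadoko" ends in -o. The stems ending in -o (pugo → pugim, vowpo → vowpim) drop the final letter and add -im.
So vadoko → vadokim.

vadokim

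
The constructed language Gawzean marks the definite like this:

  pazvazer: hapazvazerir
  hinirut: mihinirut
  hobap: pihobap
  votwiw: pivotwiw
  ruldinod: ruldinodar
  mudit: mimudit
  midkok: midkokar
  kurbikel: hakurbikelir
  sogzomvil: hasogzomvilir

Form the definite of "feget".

mifeget

"feget" ends in -t. The stems ending in -t (mudit → mimudit, hinirut → mihinirut) add the prefix mi-.
So feget → mifeget.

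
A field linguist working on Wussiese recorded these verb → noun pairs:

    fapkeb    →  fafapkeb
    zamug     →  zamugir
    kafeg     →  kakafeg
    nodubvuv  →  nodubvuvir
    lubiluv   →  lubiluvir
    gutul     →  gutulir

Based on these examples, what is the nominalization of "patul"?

patulir

zamug and kafeg both end in -g yet inflect differently (zamugir, kakafeg), so the final letter is not what conditions the rule; the last vowel is.
"patul" has last vowel 'u'. The stems whose last vowel is 'u' (gutul → gutulir, lubiluv → lubiluvir, zamug → zamugir) add -ir.
So patul → patulir.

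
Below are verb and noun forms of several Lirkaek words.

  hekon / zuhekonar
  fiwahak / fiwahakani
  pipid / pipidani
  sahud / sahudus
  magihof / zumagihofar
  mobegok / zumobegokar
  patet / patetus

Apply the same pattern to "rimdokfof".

fiwahak and mobegok both end in -k yet inflect differently (fiwahakani, zumobegokar), so the final letter is not what conditions the rule; the last vowel is.
"rimdokfof" has last vowel 'o'. The stems whose last vowel is 'o' (mobegok → zumobegokar, magihof → zumagihofar, hekon → zuhekonar) add zu- … -ar around the stem.
So rimdokfof → zurimdokfofar.

zurimdokfofar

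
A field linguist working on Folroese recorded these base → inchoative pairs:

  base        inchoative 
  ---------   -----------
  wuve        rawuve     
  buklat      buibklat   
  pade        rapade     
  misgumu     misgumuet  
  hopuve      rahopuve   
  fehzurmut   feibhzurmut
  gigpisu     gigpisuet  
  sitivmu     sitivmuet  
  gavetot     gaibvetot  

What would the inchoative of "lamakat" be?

laibmakat

gigpisu and fehzurmut both have last vowel 'u' yet inflect differently (gigpisuet, feibhzurmut), so the last vowel is not what conditions the rule; the final letter is.
"lamakat" ends in -t. The stems ending in -t (gavetot → gaibvetot, fehzurmut → feibhzurmut, buklat → buibklat) insert -ib- after the first vowel.
So lamakat → laibmakat.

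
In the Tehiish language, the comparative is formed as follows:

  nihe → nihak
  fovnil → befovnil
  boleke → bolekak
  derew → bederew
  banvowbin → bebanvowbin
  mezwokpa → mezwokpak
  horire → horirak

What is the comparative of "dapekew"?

bedapekew

"dapekew" ends in a consonant. The stems ending in a consonant (derew → bederew, fovnil → befovnil, banvowbin → bebanvowbin) add the prefix be-.
The other pattern: stems ending in a vowel drop the final letter and add -ak.
So dapekew → bedapekew.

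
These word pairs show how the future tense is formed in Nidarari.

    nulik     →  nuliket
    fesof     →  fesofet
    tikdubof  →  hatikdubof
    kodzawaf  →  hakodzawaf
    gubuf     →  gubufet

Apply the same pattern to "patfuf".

fesof and kodzawaf both end in -f yet inflect differently (fesofet, hakodzawaf), so the final letter is not what conditions the rule; the number of vowels is.
"patfuf" has 2 vowels. The stems with 2 vowels (fesof → fesofet, nulik → nuliket, gubuf → gubufet) add -et.
So patfuf → patfufet.

patfufet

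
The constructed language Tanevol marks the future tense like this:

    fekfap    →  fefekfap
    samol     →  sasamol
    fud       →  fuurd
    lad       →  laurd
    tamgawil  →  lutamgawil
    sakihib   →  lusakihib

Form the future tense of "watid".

wawatid

samol and tamgawil both end in -l yet inflect differently (sasamol, lutamgawil), so the final letter is not what conditions the rule; the number of vowels is.
"watid" has 2 vowels. The stems with 2 vowels (samol → sasamol, fekfap → fefekfap) repeat the first consonant+vowel as a prefix.
The other patterns: stems with 1 vowel insert -ur- after the first vowel; stems with 3 vowels add the prefix lu-.
So watid → wawatid.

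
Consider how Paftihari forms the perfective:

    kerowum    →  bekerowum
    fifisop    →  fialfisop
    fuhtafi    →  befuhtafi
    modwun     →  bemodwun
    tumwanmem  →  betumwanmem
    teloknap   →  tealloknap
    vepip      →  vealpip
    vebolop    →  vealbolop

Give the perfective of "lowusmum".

belowusmum

vepip and fuhtafi both have last vowel 'i' yet inflect differently (vealpip, befuhtafi), so the last vowel is not what conditions the rule; the final letter is.
"lowusmum" ends in -m. The stems ending in -m (tumwanmem → betumwanmem, kerowum → bekerowum) add the prefix be-.
The other pattern: stems ending in -p insert -al- after the first vowel.
So lowusmum → belowusmum.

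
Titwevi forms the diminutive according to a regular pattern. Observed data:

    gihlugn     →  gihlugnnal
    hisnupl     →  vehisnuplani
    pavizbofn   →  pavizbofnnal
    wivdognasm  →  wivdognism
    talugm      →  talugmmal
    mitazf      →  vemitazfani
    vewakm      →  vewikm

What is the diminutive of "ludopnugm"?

ludopnugmmal

vewakm and talugm both end in -m yet inflect differently (vewikm, talugmmal), so the final letter is not what conditions the rule; the second-to-last letter is.
"ludopnugm" has second-to-last letter 'g'. The stems whose second-to-last letter is 'g' (talugm → talugmmal, gihlugn → gihlugnnal) double the final consonant and add -al.
So ludopnugm → ludopnugmmal.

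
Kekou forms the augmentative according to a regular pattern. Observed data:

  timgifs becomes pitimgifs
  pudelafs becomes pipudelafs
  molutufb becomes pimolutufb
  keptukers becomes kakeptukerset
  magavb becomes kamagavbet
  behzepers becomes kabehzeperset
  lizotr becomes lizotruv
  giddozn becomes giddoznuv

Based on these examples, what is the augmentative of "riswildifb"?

timgifs and keptukers both end in -s yet inflect differently (pitimgifs, kakeptukerset), so the final letter is not what conditions the rule; the second-to-last letter is.
"riswildifb" has second-to-last letter 'f'. The stems whose second-to-last letter is 'f' (timgifs → pitimgifs, pudelafs → pipudelafs, molutufb → pimolutufb) add the prefix pi-.
The other patterns: stems whose second-to-last letter is 'r' or 'v' add ka- … -et around the stem; stems whose second-to-last letter is 't' or 'z' add -uv.
So riswildifb → piriswildifb.

piriswildifb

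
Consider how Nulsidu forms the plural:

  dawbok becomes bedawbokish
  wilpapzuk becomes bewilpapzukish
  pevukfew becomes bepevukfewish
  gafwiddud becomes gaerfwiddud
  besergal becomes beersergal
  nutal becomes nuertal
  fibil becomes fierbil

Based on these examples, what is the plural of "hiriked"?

hierriked

wilpapzuk and gafwiddud both have last vowel 'u' yet inflect differently (bewilpapzukish, gaerfwiddud), so the last vowel is not what conditions the rule; the final letter is.
"hiriked" ends in -d. The one such stem in the data (gafwiddud → gaerfwiddud) inserts -er- after the first vowel (as do fibil, besergal), so the same rule applies.
So hiriked → hierriked.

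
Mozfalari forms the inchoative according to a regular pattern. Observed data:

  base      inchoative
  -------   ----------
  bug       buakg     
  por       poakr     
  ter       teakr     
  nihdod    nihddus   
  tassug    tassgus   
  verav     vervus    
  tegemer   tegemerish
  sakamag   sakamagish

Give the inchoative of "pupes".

bug and tassug both end in -g yet inflect differently (buakg, tassgus), so the final letter is not what conditions the rule; the number of vowels is.
"pupes" has 2 vowels. The stems with 2 vowels (nihdod → nihddus, tassug → tassgus, verav → vervus) delete the last vowel and add -us.
The other patterns: stems with 1 vowel insert -ak- after the first vowel; stems with 3 vowels add -ish.
So pupes → pupsus.

pupsus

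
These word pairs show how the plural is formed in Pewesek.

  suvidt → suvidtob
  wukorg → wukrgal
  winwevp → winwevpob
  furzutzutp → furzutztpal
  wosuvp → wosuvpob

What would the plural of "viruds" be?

virudsob

"viruds" has second-to-last letter 'd'. The one such stem in the data (suvidt → suvidtob) adds -ob, so the same rule applies.
The other pattern: stems whose second-to-last letter is 'r' or 't' delete the last vowel and add -al.
So viruds → virudsob.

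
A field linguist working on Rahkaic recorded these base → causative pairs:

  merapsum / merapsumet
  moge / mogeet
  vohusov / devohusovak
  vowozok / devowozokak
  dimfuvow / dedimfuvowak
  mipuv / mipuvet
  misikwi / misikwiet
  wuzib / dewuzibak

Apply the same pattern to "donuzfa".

"donuzfa" begins with d-. The one such stem in the data (dimfuvow → dedimfuvowak) adds de- … -ak around the stem, so the same rule applies.
So donuzfa → dedonuzfaak.

dedonuzfaak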